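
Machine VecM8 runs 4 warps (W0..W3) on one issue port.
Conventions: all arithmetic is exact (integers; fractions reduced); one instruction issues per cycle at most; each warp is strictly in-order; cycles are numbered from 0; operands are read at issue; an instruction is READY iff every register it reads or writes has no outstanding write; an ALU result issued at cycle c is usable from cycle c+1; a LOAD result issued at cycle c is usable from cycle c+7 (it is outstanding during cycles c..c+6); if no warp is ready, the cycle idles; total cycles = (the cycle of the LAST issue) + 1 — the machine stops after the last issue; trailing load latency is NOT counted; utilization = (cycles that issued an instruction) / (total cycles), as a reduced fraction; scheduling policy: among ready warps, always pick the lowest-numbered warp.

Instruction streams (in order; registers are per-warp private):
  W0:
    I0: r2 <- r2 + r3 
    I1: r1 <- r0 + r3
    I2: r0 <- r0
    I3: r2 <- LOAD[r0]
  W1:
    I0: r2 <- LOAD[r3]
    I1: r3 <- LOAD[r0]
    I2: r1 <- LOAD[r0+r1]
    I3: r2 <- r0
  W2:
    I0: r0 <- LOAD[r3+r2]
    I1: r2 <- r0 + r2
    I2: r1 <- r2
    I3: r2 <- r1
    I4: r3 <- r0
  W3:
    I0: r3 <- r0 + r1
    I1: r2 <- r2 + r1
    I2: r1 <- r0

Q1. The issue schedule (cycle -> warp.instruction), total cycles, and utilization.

cycle 0: W0.I0
cycle 1: W0.I1
cycle 2: W0.I2
cycle 3: W0.I3
cycle 4: W1.I0
cycle 5: W1.I1
cycle 6: W1.I2
cycle 7: W2.I0
cycle 8: W3.I0
cycle 9: W3.I1
cycle 10: W3.I2
cycle 11: W1.I3
cycle 12: idle
cycle 13: idle
cycle 14: W2.I1
cycle 15: W2.I2
cycle 16: W2.I3
cycle 17: W2.I4

Answer: 18 cycles, utilization 8/9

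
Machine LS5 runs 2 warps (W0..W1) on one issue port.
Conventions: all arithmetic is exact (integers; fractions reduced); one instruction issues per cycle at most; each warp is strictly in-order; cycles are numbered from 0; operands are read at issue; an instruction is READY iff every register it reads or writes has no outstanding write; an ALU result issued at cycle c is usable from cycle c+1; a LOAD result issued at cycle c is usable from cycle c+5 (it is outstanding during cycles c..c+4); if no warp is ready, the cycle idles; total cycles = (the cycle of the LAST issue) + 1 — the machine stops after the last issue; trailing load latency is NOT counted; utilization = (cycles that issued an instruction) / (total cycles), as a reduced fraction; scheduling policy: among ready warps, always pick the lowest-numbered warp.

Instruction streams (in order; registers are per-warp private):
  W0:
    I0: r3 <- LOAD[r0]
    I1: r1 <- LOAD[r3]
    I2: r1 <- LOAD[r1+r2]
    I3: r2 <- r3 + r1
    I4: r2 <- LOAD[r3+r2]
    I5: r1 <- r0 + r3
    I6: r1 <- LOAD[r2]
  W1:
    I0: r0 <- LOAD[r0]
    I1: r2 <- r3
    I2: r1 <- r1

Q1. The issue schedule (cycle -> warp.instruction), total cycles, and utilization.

cycle 0: W0.I0
cycle 1: W1.I0
cycle 2: W1.I1
cycle 3: W1.I2
cycle 4: idle
cycle 5: W0.I1
cycle 6: idle
cycle 7: idle
cycle 8: idle
cycle 9: idle
cycle 10: W0.I2
cycle 11: idle
cycle 12: idle
cycle 13: idle
cycle 14: idle
cycle 15: W0.I3
cycle 16: W0.I4
cycle 17: W0.I5
cycle 18: idle
cycle 19: idle
cycle 20: idle
cycle 21: W0.I6

Answer: 22 cycles, utilization 5/11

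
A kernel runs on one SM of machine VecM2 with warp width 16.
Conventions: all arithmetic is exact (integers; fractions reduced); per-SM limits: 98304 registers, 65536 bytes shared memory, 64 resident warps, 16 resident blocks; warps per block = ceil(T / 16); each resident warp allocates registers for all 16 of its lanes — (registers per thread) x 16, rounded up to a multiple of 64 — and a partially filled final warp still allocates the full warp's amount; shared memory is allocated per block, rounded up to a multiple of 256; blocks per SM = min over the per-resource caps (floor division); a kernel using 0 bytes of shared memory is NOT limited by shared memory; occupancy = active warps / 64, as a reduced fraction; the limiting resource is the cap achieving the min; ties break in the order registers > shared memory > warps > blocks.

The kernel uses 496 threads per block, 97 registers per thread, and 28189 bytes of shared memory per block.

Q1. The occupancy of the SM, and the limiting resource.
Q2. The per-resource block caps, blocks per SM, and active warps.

Answer: occupancy 31/64, limited by registers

registers: 1 block
shared memory: 2 blocks
warps: 2 blocks
blocks: 16 blocks

Answer: 1 block, 31 active warps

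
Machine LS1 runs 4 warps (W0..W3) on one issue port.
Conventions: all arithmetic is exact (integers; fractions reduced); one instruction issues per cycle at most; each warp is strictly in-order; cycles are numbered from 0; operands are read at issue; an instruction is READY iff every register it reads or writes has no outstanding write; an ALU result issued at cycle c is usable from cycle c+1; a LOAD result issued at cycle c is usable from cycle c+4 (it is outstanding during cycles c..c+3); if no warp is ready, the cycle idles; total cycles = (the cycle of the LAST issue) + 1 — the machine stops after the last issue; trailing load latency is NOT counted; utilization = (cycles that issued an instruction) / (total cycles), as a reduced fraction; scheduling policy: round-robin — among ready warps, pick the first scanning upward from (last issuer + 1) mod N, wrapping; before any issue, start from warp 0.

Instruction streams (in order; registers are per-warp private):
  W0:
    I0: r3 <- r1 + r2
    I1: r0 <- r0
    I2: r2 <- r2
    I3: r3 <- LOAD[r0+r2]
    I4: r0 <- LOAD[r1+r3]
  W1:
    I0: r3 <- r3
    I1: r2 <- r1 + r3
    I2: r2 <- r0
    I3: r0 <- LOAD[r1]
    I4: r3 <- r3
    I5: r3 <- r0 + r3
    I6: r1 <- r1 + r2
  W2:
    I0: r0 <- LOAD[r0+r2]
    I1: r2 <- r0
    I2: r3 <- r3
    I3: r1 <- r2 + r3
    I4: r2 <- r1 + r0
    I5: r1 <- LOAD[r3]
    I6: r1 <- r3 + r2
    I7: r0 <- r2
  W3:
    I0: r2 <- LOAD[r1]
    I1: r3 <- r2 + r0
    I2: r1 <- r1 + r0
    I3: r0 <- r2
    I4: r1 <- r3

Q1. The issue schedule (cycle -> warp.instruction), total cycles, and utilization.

cycle 0: W0.I0
cycle 1: W1.I0
cycle 2: W2.I0
cycle 3: W3.I0
cycle 4: W0.I1
cycle 5: W1.I1
cycle 6: W2.I1
cycle 7: W3.I1
cycle 8: W0.I2
cycle 9: W1.I2
cycle 10: W2.I2
cycle 11: W3.I2
cycle 12: W0.I3
cycle 13: W1.I3
cycle 14: W2.I3
cycle 15: W3.I3
cycle 16: W0.I4
cycle 17: W1.I4
cycle 18: W2.I4
cycle 19: W3.I4
cycle 20: W1.I5
cycle 21: W2.I5
cycle 22: W1.I6
cycle 23: idle
cycle 24: idle
cycle 25: W2.I6
cycle 26: W2.I7

Answer: 27 cycles, utilization 25/27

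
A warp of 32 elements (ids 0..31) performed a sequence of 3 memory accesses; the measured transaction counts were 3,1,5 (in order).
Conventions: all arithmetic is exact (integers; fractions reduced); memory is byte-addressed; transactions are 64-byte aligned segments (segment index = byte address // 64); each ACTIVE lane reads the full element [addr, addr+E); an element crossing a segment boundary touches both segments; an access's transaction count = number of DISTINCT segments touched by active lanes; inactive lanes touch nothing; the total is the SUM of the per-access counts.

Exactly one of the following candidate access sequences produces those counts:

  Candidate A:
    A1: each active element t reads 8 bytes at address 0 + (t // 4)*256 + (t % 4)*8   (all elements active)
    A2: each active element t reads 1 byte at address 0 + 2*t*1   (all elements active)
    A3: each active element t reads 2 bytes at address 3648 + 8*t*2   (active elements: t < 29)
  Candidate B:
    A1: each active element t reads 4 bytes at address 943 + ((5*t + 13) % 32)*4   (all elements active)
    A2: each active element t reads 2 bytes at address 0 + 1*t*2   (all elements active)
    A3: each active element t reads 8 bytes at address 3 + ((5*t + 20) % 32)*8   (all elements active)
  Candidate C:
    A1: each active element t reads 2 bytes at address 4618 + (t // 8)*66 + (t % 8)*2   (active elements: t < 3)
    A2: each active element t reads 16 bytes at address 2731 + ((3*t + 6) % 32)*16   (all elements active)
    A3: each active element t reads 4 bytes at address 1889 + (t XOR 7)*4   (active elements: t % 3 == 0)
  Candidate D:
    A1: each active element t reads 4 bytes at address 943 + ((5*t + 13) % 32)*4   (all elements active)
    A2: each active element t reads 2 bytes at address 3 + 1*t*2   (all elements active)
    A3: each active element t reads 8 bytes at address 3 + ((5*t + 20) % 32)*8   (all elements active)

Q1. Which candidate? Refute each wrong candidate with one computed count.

A: A1 gives 8 transactions, not 3
C: A1 gives 1 transaction, not 3
D: A2 gives 2 transactions, not 1
B: all counts match (3,1,5)

Answer: B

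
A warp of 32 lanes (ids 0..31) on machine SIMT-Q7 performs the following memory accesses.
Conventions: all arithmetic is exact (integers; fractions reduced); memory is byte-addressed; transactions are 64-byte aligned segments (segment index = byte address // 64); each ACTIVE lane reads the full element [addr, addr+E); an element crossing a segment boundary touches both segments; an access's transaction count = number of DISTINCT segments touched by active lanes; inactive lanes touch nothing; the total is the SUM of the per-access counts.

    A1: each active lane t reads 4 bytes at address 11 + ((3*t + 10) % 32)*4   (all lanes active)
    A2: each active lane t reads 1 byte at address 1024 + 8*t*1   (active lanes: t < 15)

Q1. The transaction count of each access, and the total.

A1: 3 transactions
A2: 2 transactions

Answer: 3,2; total 5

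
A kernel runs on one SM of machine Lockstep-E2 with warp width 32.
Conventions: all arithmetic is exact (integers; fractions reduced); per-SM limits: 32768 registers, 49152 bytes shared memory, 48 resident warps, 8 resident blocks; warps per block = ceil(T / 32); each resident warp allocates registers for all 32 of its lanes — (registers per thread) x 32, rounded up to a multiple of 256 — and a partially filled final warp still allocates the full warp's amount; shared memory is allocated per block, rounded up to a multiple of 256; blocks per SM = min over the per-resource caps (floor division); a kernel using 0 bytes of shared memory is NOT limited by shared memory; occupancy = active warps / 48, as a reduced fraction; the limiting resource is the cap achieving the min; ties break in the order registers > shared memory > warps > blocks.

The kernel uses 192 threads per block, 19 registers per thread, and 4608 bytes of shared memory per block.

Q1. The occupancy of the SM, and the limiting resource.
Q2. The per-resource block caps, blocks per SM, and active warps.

Answer: occupancy 7/8, limited by registers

registers: 7 blocks
shared memory: 10 blocks
warps: 8 blocks
blocks: 8 blocks

Answer: 7 blocks, 42 active warps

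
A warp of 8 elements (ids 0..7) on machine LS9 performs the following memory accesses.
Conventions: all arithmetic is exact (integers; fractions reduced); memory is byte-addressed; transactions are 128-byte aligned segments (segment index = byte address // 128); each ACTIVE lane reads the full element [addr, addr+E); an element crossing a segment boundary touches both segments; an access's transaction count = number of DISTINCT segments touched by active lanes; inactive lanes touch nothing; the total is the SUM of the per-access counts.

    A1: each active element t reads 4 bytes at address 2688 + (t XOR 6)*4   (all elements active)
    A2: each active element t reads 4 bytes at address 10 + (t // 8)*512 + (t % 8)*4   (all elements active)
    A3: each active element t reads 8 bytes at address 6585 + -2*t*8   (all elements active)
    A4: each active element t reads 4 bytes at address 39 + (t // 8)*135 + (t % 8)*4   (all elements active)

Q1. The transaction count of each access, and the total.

A1: 1 transaction
A2: 1 transaction
A3: 2 transactions
A4: 1 transaction

Answer: 1,1,2,1; total 5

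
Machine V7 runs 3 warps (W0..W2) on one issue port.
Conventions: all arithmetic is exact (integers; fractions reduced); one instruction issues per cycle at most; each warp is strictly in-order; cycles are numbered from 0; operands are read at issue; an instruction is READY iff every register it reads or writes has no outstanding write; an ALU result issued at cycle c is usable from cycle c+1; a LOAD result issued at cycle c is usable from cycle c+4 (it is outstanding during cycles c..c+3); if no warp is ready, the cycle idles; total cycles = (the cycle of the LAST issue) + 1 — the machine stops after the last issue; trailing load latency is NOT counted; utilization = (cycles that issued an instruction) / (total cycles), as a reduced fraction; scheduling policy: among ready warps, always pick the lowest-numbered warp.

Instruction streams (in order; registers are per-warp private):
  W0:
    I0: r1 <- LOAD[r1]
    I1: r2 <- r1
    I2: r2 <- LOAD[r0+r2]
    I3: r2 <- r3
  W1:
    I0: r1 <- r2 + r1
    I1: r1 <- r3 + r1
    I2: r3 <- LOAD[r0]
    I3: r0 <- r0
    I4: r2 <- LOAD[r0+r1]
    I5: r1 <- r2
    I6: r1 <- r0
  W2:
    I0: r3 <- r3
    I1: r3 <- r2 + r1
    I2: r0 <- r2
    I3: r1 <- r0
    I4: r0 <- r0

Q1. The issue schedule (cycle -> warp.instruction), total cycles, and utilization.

cycle 0: W0.I0
cycle 1: W1.I0
cycle 2: W1.I1
cycle 3: W1.I2
cycle 4: W0.I1
cycle 5: W0.I2
cycle 6: W1.I3
cycle 7: W1.I4
cycle 8: W2.I0
cycle 9: W0.I3
cycle 10: W2.I1
cycle 11: W1.I5
cycle 12: W1.I6
cycle 13: W2.I2
cycle 14: W2.I3
cycle 15: W2.I4

Answer: 16 cycles, utilization 1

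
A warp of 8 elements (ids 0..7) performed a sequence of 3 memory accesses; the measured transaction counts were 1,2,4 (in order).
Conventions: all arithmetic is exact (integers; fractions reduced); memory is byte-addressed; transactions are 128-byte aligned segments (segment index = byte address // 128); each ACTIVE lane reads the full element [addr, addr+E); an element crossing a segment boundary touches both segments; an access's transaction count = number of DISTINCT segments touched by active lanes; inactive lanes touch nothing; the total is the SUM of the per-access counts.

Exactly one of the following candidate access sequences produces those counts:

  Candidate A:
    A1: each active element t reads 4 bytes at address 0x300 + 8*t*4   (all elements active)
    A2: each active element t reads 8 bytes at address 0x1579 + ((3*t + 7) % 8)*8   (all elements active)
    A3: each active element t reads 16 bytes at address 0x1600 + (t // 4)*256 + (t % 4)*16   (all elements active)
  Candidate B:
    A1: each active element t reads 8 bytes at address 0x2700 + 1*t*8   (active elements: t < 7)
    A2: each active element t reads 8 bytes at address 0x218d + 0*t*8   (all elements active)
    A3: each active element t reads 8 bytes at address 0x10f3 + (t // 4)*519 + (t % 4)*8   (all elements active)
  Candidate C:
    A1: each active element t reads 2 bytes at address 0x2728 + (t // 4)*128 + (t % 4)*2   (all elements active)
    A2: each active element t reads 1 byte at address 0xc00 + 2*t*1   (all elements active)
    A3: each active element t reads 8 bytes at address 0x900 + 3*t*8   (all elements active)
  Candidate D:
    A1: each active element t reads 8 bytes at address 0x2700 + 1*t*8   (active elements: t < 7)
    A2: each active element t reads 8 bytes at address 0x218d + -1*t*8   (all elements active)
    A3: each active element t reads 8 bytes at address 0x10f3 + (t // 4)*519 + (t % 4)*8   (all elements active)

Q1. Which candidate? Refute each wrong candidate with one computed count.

A: A1 gives 2 transactions, not 1
B: A2 gives 1 transaction, not 2
C: A1 gives 2 transactions, not 1
D: all counts match (1,2,4)

Answer: D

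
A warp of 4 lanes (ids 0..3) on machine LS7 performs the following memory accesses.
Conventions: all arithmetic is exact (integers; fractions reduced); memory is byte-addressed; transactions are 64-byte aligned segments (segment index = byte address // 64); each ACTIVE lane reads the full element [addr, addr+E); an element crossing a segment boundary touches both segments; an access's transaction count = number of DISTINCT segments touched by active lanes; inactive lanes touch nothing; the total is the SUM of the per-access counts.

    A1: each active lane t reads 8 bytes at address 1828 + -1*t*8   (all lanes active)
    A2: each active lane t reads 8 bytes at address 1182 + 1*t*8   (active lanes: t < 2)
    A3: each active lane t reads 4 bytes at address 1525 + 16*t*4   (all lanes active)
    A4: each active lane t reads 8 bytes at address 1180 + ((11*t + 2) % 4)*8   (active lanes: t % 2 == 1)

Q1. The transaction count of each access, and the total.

A1: 1 transaction
A2: 1 transaction
A3: 4 transactions
A4: 1 transaction

Answer: 1,1,4,1; total 7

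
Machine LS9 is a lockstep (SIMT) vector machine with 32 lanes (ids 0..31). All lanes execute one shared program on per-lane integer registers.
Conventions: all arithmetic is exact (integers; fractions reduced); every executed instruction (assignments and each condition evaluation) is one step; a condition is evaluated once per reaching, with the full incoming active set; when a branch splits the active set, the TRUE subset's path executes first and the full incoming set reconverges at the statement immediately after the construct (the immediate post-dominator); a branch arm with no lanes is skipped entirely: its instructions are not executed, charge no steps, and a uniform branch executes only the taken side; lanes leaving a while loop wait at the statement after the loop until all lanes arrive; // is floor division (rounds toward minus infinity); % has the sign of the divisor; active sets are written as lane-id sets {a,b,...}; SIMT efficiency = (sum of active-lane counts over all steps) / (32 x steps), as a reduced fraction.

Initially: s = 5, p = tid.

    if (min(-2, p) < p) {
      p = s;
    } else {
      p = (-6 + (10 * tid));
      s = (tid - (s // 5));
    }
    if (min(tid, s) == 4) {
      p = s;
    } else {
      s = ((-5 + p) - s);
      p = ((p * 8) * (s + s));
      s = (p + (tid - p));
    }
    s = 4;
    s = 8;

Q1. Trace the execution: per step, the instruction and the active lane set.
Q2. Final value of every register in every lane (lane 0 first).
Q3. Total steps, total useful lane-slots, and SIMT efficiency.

step 0: eval (min(-2, p) < p)        {0,1,2,3,4,5,6,7,8,9,10,11,12,13,14,15,16,17,18,19,20,21,22,23,24,25,26,27,28,29,30,31}
step 1: p <- s                       {0,1,2,3,4,5,6,7,8,9,10,11,12,13,14,15,16,17,18,19,20,21,22,23,24,25,26,27,28,29,30,31}
step 2: eval (min(tid, s) == 4)      {0,1,2,3,4,5,6,7,8,9,10,11,12,13,14,15,16,17,18,19,20,21,22,23,24,25,26,27,28,29,30,31}
step 3: p <- s                       {4}
step 4: s <- ((-5 + p) - s)          {0,1,2,3,5,6,7,8,9,10,11,12,13,14,15,16,17,18,19,20,21,22,23,24,25,26,27,28,29,30,31}
step 5: p <- ((p * 8) * (s + s))     {0,1,2,3,5,6,7,8,9,10,11,12,13,14,15,16,17,18,19,20,21,22,23,24,25,26,27,28,29,30,31}
step 6: s <- (p + (tid - p))         {0,1,2,3,5,6,7,8,9,10,11,12,13,14,15,16,17,18,19,20,21,22,23,24,25,26,27,28,29,30,31}
step 7: s <- 4                       {0,1,2,3,4,5,6,7,8,9,10,11,12,13,14,15,16,17,18,19,20,21,22,23,24,25,26,27,28,29,30,31}
step 8: s <- 8                       {0,1,2,3,4,5,6,7,8,9,10,11,12,13,14,15,16,17,18,19,20,21,22,23,24,25,26,27,28,29,30,31}

Answer: 9 steps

s: 8,8,8,8,8,8,8,8,8,8,8,8,8,8,8,8,8,8,8,8,8,8,8,8,8,8,8,8,8,8,8,8
p: -400,-400,-400,-400,5,-400,-400,-400,-400,-400,-400,-400,-400,-400,-400,-400,-400,-400,-400,-400,-400,-400,-400,-400,-400,-400,-400,-400,-400,-400,-400,-400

steps = 9; useful = 254; efficiency = 254/288 = 127/144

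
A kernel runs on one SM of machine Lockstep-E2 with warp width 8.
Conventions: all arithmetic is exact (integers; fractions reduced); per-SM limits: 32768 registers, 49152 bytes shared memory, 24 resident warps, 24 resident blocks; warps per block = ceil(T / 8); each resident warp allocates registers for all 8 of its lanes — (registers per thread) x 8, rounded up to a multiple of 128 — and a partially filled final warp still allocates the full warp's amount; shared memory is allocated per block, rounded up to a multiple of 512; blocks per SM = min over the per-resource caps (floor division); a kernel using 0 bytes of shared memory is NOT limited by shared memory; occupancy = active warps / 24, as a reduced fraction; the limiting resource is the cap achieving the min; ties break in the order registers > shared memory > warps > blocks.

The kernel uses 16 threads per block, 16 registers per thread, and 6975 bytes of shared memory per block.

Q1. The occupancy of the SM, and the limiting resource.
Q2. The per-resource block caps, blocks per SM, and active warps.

Answer: occupancy 1/2, limited by shared memory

registers: 128 blocks
shared memory: 6 blocks
warps: 12 blocks
blocks: 24 blocks

Answer: 6 blocks, 12 active warps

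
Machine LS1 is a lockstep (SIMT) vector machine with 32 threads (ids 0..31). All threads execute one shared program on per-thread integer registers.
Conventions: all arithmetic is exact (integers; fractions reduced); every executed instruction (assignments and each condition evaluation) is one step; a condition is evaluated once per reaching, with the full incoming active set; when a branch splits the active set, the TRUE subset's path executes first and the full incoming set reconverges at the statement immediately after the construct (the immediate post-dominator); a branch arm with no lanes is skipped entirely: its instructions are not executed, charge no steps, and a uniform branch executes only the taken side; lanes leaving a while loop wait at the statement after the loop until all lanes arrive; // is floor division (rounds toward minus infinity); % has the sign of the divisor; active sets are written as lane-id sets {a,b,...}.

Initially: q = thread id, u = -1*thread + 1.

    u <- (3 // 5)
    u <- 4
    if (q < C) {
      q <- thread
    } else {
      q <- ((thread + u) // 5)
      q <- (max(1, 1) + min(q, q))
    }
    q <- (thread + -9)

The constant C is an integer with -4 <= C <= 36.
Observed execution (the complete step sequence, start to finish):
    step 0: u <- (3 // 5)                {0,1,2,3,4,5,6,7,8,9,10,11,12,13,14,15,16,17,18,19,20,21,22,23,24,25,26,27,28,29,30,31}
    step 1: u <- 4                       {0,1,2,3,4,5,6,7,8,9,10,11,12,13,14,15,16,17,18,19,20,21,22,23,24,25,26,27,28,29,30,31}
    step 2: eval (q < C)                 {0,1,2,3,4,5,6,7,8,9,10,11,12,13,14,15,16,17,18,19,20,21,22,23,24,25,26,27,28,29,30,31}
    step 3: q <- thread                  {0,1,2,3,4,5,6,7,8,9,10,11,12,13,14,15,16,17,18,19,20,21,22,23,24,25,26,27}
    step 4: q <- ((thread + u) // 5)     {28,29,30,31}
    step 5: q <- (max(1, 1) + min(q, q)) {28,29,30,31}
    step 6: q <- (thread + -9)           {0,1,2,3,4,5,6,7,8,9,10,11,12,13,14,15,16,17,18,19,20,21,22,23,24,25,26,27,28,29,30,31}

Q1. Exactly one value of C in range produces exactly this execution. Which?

Answer: C = 28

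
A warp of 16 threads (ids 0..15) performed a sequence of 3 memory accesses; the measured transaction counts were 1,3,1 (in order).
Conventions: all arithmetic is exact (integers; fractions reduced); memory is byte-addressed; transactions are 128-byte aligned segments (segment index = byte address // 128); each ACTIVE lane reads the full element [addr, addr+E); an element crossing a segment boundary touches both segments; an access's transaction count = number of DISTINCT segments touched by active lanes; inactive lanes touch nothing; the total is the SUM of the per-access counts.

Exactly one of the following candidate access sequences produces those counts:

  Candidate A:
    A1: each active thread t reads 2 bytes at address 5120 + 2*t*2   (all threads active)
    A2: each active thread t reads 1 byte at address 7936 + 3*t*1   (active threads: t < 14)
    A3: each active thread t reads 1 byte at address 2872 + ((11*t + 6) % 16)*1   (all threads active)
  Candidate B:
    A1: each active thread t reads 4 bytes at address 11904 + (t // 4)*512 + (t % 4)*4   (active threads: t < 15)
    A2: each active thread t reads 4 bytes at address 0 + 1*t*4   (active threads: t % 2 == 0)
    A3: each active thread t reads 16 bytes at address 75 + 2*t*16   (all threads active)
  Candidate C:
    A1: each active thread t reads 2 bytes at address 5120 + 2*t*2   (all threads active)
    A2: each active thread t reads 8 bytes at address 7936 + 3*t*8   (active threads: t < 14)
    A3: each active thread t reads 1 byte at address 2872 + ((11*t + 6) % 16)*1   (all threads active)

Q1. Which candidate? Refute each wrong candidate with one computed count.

A: A2 gives 1 transaction, not 3
B: A1 gives 4 transactions, not 1
C: all counts match (1,3,1)

Answer: C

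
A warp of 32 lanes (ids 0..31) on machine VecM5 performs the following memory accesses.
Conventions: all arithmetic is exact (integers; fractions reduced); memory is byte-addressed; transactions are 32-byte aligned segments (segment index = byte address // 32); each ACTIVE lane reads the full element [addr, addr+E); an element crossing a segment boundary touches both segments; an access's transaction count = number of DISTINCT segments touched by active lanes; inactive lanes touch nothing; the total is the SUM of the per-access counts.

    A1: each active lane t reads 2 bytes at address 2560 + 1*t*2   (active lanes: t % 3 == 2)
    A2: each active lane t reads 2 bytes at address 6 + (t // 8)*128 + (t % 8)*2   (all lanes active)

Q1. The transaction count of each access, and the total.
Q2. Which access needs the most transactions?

A1: 2 transactions
A2: 4 transactions

Answer: 2,4; total 6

Answer: A2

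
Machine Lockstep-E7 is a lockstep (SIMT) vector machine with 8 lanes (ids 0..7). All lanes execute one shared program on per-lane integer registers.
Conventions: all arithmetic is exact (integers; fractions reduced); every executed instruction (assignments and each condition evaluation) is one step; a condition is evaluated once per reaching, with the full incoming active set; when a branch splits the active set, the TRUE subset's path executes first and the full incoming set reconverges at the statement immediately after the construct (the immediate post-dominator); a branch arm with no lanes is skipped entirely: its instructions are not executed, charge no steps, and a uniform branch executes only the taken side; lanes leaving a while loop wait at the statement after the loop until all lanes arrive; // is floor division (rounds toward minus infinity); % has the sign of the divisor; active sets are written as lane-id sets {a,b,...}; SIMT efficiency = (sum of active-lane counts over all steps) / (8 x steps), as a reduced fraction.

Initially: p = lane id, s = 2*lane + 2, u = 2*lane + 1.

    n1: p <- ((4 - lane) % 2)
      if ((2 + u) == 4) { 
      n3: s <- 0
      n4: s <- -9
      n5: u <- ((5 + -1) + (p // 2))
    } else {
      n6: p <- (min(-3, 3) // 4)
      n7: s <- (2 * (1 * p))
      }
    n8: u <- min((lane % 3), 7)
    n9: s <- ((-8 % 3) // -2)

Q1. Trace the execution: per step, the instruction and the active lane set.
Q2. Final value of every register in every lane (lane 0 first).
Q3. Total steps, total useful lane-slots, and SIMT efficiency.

step 0: p <- ((4 - lane) % 2)        {0,1,2,3,4,5,6,7}
step 1: eval ((2 + u) == 4)          {0,1,2,3,4,5,6,7}
step 2: p <- (min(-3, 3) // 4)       {0,1,2,3,4,5,6,7}
step 3: s <- (2 * (1 * p))           {0,1,2,3,4,5,6,7}
step 4: u <- min((lane % 3), 7)      {0,1,2,3,4,5,6,7}
step 5: s <- ((-8 % 3) // -2)        {0,1,2,3,4,5,6,7}

Answer: 6 steps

p: -1,-1,-1,-1,-1,-1,-1,-1
s: -1,-1,-1,-1,-1,-1,-1,-1
u: 0,1,2,0,1,2,0,1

steps = 6; useful = 48; efficiency = 48/48 = 1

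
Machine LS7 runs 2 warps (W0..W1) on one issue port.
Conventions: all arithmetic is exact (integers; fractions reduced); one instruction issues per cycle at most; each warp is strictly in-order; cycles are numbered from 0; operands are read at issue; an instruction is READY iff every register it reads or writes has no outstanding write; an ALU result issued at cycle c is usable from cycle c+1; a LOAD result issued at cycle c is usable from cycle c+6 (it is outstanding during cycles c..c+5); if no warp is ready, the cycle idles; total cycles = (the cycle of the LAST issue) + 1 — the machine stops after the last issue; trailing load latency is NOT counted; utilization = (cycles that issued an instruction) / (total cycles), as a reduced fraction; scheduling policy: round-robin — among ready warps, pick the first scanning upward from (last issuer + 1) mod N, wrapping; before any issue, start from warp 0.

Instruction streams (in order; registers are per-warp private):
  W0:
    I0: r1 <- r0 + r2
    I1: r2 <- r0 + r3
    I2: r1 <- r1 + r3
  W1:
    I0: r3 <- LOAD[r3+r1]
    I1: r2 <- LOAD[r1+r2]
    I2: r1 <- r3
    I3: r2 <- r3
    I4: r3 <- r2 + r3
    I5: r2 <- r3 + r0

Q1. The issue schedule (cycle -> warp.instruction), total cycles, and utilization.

cycle 0: W0.I0
cycle 1: W1.I0
cycle 2: W0.I1
cycle 3: W1.I1
cycle 4: W0.I2
cycle 5: idle
cycle 6: idle
cycle 7: W1.I2
cycle 8: idle
cycle 9: W1.I3
cycle 10: W1.I4
cycle 11: W1.I5

Answer: 12 cycles, utilization 3/4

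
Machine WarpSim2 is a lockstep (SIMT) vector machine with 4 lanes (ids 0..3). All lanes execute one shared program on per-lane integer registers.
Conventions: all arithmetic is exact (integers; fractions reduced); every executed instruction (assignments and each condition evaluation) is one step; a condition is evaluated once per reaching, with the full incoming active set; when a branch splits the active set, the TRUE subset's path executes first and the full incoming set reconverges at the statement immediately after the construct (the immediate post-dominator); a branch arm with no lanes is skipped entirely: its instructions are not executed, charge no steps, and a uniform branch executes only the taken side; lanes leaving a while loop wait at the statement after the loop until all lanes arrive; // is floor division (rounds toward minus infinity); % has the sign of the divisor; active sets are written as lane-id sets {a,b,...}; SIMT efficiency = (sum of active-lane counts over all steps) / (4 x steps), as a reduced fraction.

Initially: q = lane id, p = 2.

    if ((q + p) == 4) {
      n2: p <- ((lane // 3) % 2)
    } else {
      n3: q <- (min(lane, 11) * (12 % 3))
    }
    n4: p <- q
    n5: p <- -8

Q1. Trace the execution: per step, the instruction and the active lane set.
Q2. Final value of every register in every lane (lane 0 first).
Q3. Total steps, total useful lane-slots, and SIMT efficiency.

step 0: eval ((q + p) == 4)          {0,1,2,3}
step 1: p <- ((lane // 3) % 2)       {2}
step 2: q <- (min(lane, 11) * (12 % 3)) {0,1,3}
step 3: p <- q                       {0,1,2,3}
step 4: p <- -8                      {0,1,2,3}

Answer: 5 steps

q: 0,0,2,0
p: -8,-8,-8,-8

steps = 5; useful = 16; efficiency = 16/20 = 4/5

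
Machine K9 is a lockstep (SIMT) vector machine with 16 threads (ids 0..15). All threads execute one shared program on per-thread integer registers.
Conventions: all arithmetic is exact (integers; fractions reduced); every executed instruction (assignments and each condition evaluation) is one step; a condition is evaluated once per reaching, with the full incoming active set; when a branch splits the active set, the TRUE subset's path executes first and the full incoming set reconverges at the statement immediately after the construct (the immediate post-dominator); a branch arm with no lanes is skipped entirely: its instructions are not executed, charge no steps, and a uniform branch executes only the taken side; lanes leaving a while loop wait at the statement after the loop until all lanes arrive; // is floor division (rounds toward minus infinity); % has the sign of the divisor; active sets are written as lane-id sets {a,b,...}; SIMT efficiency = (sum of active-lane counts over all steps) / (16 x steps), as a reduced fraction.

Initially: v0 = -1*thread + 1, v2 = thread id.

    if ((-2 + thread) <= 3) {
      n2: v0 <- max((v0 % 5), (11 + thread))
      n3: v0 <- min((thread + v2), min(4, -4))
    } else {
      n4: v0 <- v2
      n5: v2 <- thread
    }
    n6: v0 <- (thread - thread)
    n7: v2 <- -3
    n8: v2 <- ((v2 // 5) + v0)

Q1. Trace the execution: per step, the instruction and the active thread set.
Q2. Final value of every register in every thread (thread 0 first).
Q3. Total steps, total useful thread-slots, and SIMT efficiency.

step 0: eval ((-2 + thread) <= 3)    {0,1,2,3,4,5,6,7,8,9,10,11,12,13,14,15}
step 1: v0 <- max((v0 % 5), (11 + thread)) {0,1,2,3,4,5}
step 2: v0 <- min((thread + v2), min(4, -4)) {0,1,2,3,4,5}
step 3: v0 <- v2                     {6,7,8,9,10,11,12,13,14,15}
step 4: v2 <- thread                 {6,7,8,9,10,11,12,13,14,15}
step 5: v0 <- (thread - thread)      {0,1,2,3,4,5,6,7,8,9,10,11,12,13,14,15}
step 6: v2 <- -3                     {0,1,2,3,4,5,6,7,8,9,10,11,12,13,14,15}
step 7: v2 <- ((v2 // 5) + v0)       {0,1,2,3,4,5,6,7,8,9,10,11,12,13,14,15}

Answer: 8 steps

v0: 0,0,0,0,0,0,0,0,0,0,0,0,0,0,0,0
v2: -1,-1,-1,-1,-1,-1,-1,-1,-1,-1,-1,-1,-1,-1,-1,-1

steps = 8; useful = 96; efficiency = 96/128 = 3/4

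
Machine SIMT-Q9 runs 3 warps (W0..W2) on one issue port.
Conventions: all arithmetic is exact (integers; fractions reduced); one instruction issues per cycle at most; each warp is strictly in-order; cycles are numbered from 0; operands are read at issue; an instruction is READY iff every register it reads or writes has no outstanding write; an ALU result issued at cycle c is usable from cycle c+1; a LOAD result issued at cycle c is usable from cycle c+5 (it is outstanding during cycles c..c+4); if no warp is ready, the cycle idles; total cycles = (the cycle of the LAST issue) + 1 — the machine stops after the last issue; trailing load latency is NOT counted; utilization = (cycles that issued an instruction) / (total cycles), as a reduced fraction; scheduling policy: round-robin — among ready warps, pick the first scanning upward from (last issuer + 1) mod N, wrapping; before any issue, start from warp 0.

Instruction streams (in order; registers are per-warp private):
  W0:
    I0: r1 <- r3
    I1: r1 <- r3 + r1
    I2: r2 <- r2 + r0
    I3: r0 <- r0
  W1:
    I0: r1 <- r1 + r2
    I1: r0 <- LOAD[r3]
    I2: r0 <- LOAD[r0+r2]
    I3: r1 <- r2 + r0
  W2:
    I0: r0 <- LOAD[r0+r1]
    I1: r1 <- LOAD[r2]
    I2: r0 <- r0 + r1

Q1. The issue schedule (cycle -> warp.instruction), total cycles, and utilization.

cycle 0: W0.I0
cycle 1: W1.I0
cycle 2: W2.I0
cycle 3: W0.I1
cycle 4: W1.I1
cycle 5: W2.I1
cycle 6: W0.I2
cycle 7: W0.I3
cycle 8: idle
cycle 9: W1.I2
cycle 10: W2.I2
cycle 11: idle
cycle 12: idle
cycle 13: idle
cycle 14: W1.I3

Answer: 15 cycles, utilization 11/15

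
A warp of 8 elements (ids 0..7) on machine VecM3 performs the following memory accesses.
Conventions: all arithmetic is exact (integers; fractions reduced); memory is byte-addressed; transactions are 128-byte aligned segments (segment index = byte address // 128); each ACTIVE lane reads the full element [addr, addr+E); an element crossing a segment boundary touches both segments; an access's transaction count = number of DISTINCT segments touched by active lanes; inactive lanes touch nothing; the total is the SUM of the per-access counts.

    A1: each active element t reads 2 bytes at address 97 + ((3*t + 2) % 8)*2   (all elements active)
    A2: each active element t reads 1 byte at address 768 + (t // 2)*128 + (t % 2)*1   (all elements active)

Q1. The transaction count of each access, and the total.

A1: 1 transaction
A2: 4 transactions

Answer: 1,4; total 5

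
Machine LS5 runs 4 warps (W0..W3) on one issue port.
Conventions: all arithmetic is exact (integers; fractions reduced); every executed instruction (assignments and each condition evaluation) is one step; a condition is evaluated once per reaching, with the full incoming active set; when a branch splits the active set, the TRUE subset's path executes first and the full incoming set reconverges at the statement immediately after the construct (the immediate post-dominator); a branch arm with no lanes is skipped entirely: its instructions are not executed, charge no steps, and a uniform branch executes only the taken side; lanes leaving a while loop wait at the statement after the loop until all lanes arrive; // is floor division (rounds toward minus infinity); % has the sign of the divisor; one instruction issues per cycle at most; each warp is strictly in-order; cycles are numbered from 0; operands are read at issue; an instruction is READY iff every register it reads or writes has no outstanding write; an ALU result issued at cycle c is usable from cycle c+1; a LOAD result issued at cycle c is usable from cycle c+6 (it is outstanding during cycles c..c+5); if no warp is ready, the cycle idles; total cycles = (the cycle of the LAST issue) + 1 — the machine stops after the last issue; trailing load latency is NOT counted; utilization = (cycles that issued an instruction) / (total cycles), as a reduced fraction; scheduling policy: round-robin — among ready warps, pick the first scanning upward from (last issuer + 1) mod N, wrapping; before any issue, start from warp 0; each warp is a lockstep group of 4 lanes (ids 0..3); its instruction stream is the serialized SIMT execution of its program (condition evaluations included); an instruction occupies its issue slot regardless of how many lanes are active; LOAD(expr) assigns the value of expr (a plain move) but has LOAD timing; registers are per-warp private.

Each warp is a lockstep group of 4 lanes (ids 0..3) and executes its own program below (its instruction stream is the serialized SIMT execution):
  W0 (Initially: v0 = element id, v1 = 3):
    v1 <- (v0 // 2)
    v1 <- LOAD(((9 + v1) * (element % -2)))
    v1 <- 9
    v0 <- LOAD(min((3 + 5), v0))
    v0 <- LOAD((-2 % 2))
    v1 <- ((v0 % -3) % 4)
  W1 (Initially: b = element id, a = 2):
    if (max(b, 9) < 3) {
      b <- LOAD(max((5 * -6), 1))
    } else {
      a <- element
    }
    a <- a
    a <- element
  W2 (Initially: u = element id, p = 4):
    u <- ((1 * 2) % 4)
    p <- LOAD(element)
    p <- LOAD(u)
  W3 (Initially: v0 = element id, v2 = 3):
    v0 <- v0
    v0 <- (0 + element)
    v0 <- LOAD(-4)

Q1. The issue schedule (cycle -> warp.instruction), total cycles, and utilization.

cycle 0: W0.I0
cycle 1: W1.I0
cycle 2: W2.I0
cycle 3: W3.I0
cycle 4: W0.I1
cycle 5: W1.I1
cycle 6: W2.I1
cycle 7: W3.I1
cycle 8: W1.I2
cycle 9: W3.I2
cycle 10: W0.I2
cycle 11: W1.I3
cycle 12: W2.I2
cycle 13: W0.I3
cycle 14: idle
cycle 15: idle
cycle 16: idle
cycle 17: idle
cycle 18: idle
cycle 19: W0.I4
cycle 20: idle
cycle 21: idle
cycle 22: idle
cycle 23: idle
cycle 24: idle
cycle 25: W0.I5

Answer: 26 cycles, utilization 8/13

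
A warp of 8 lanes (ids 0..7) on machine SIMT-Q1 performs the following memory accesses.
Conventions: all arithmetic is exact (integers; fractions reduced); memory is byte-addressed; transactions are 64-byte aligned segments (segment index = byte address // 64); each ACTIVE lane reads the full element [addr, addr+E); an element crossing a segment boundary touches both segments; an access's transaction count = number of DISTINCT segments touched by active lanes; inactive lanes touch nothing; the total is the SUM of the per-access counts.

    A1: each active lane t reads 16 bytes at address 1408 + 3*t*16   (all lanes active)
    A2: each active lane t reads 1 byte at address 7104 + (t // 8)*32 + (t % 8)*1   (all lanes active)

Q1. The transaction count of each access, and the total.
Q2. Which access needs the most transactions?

A1: 6 transactions
A2: 1 transaction

Answer: 6,1; total 7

Answer: A1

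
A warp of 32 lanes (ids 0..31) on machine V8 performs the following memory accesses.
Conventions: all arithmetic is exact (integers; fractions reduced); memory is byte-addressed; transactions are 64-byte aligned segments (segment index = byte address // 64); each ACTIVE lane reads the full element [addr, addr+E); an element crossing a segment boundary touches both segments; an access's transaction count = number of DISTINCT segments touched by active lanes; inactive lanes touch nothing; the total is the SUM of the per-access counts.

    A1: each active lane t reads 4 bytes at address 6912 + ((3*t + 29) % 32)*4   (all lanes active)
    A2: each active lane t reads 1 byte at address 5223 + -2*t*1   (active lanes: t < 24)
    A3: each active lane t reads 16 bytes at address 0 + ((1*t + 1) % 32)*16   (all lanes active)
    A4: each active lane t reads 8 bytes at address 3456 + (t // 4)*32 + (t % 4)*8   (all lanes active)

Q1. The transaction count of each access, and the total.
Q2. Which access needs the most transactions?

A1: 2 transactions
A2: 2 transactions
A3: 8 transactions
A4: 4 transactions

Answer: 2,2,8,4; total 16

Answer: A3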